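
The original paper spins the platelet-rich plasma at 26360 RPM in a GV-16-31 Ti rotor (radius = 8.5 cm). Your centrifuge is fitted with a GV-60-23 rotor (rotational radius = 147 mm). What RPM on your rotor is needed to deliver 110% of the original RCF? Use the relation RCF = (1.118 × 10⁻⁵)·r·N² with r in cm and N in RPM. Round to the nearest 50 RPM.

≈ 21000 RPM

RCF_original = 1.118 × 10⁻⁵ × 8.5 × (26360)² = 1.118 × 10⁻⁵ × 8.5 × 694,849,600 ≈ 66,031.6 × g
Target RCF = 1.1 × 66,031.6 ≈ 72,634.8 × g
Your rotor: r = 147 mm = 14.7 cm
72,634.8 = 1.118 × 10⁻⁵ × 14.7 × N²
N² = 72,634.8 / (16.4346 × 10⁻⁵) = 441,962,688
N ≈ √441,962,688 ≈ 21,022.9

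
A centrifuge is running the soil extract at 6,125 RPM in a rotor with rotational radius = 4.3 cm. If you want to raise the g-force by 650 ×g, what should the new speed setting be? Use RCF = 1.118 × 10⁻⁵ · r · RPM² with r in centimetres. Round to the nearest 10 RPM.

Current RCF = 1.118 × 10⁻⁵ × 4.3 × (6125)² = 1.118 × 10⁻⁵ × 4.3 × 37,515,625 ≈ 1,803.5 × g
Target RCF = 1,803.5 + 650 = 2,453.5 × g
N² = 2,453.5 / (4.8074 × 10⁻⁵) = 51,035,903
N ≈ √51,035,903 ≈ 7,143.9

N₂ ≈ 7140 RPM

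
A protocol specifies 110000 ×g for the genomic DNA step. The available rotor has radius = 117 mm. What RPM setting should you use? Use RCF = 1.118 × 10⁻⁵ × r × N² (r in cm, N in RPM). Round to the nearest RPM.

r = 117 mm = 11.7 cm
RCF = 1.118 × 10⁻⁵ × r × N²
110,000 = 1.118 × 10⁻⁵ × 11.7 × N²
N² = 110,000 / (13.0806 × 10⁻⁵) = 840,940,018
N ≈ √840,940,018 ≈ 28,999.0

28999 RPM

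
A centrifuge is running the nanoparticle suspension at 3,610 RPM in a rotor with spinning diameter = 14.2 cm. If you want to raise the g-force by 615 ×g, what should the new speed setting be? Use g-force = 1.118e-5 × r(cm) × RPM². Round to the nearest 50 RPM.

r = 14.2 / 2 = 7.1 cm
Current RCF = 1.118 × 10⁻⁵ × 7.1 × (3610)² = 1.118 × 10⁻⁵ × 7.1 × 13,032,100 ≈ 1,034.5 × g
Target RCF = 1,034.5 + 615 = 1,649.5 × g
N² = 1,649.5 / (7.9378 × 10⁻⁵) = 20,780,317
N ≈ √20,780,317 ≈ 4,558.5

4550 RPM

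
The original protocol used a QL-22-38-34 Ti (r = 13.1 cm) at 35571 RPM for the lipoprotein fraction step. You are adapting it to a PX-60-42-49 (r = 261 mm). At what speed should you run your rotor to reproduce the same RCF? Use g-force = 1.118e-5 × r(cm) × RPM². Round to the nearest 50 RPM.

RCF_original = 1.118 × 10⁻⁵ × 13.1 × (35571)² = 1.118 × 10⁻⁵ × 13.1 × 1,265,296,041 ≈ 185,312.7 × g
Your rotor: r = 261 mm = 26.1 cm
185,312.7 = 1.118 × 10⁻⁵ × 26.1 × N²
N² = 185,312.7 / (29.1798 × 10⁻⁵) = 635,071,865
N ≈ √635,071,865 ≈ 25,200.6

25200 RPM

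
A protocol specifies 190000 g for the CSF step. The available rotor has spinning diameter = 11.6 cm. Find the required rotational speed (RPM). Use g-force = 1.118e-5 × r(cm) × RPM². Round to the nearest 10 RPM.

54130 RPM

r = 11.6 / 2 = 5.8 cm
190,000 = 1.118 × 10⁻⁵ × 5.8 × N²
N² = 190,000 / (6.4844 × 10⁻⁵) = 2,930,109,185
N ≈ √2,930,109,185 ≈ 54,130.5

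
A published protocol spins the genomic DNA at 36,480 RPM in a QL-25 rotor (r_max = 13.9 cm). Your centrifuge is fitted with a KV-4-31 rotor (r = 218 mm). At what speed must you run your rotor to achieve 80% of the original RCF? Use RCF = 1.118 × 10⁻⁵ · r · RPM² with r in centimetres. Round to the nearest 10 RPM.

≈ 26050 RPM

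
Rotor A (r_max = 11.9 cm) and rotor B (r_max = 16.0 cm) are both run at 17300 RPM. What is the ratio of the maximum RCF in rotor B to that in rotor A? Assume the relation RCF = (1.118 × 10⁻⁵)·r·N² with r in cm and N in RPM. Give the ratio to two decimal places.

1.34

At fixed N, RCF ∝ r, so RCF_B/RCF_A = r_B/r_A = 16.0 / 11.9 = 1.3445.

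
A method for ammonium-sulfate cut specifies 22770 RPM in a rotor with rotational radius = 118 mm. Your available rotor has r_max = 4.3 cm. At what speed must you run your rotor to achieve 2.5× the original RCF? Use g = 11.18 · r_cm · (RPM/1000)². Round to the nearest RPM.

Original rotor: r = 118 mm = 11.8 cm
RCF_original = 11.18 × 11.8 × (22.77)² = 11.18 × 11.8 × 518.4729 ≈ 68,399 × g
Target RCF = 2.5 × 68,399 ≈ 170,997.5 × g
170,997.5 = 11.18 × 4.3 × (N/1000)²
(N/1000)² = 170,997.5 / 48.074 = 3556.964
N = 1000 × √3556.964 ≈ 59,640.3

≈ 59640 RPM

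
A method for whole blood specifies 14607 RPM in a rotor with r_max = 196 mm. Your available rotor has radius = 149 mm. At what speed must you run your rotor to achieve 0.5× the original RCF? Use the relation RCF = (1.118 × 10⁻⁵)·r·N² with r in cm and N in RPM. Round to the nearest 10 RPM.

Original rotor: r = 196 mm = 19.6 cm
RCF_original = 1.118 × 10⁻⁵ × 19.6 × (14607)² = 1.118 × 10⁻⁵ × 19.6 × 213,364,449 ≈ 46,754.1 × g
Target RCF = 0.5 × 46,754.1 ≈ 23,377 × g
Your rotor: r = 149 mm = 14.9 cm
23,377 = 1.118 × 10⁻⁵ × 14.9 × N²
N² = 23,377 / (16.6582 × 10⁻⁵) = 140,333,289
N ≈ √140,333,289 ≈ 11,846.2

≈ 11850 RPM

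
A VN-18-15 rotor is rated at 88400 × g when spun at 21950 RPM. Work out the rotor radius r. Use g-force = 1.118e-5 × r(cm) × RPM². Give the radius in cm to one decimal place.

88400 = 1.118 × 10⁻⁵ × r × (21950)²
r = 88400 / (1.118 × 10⁻⁵ × 481,802,500) = 88400 / 5386.552 ≈ 16.411 cm

≈ 16.4 cm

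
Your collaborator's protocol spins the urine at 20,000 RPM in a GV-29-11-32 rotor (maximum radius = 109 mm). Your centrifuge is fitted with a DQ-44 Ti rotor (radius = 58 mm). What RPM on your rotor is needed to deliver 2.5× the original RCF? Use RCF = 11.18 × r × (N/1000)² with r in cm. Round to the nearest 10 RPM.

43350 RPM

Original rotor: r = 109 mm = 10.9 cm
RCF_original = 11.18 × 10.9 × (20)² = 11.18 × 10.9 × 400 ≈ 48,744.8 × g
Target RCF = 2.5 × 48,744.8 ≈ 121,862 × g
Your rotor: r = 58 mm = 5.8 cm
121,862 = 11.18 × 5.8 × (N/1000)²
(N/1000)² = 121,862 / 64.844 = 1879.31
N = 1000 × √1879.31 ≈ 43,351.0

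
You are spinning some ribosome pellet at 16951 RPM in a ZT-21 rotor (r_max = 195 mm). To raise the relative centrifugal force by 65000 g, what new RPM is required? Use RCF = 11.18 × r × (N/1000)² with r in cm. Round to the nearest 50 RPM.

r = 195 mm = 19.5 cm
Current RCF = 11.18 × 19.5 × (16.951)² = 11.18 × 19.5 × 287.336401 ≈ 62,642.2 × g
Target RCF = 62,642.2 + 65,000 = 127,642.2 × g
(N/1000)² = 127,642.2 / 218.01 = 585.4878
N = 1000 × √585.4878 ≈ 24,196.9

N₂ ≈ 24200 RPM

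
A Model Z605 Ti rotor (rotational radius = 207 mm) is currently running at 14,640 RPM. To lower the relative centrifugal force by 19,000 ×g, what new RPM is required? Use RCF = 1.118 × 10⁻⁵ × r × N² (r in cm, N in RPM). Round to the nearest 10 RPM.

≈ 11500 RPM

r = 207 mm = 20.7 cm
Current RCF = 1.118 × 10⁻⁵ × 20.7 × (14640)² = 1.118 × 10⁻⁵ × 20.7 × 214,329,600 ≈ 49,601.4 × g
Target RCF = 49,601.4 − 19,000 = 30,601.4 × g
N² = 30,601.4 / (23.1426 × 10⁻⁵) = 132,229,741
N ≈ √132,229,741 ≈ 11,499.1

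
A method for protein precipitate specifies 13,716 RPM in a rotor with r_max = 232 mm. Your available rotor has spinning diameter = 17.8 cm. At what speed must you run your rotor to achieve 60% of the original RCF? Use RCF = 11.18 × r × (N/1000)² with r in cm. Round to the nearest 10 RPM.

≈ 17150 RPM

Original rotor: r = 232 mm = 23.2 cm
RCF_original = 11.18 × 23.2 × (13.716)² = 11.18 × 23.2 × 188.128656 ≈ 48,796.1 × g
Target RCF = 0.6 × 48,796.1 ≈ 29,277.7 × g
Your rotor: r = 17.8 / 2 = 8.9 cm
29,277.7 = 11.18 × 8.9 × (N/1000)²
(N/1000)² = 29,277.7 / 99.502 = 294.2423
N = 1000 × √294.2423 ≈ 17,153.5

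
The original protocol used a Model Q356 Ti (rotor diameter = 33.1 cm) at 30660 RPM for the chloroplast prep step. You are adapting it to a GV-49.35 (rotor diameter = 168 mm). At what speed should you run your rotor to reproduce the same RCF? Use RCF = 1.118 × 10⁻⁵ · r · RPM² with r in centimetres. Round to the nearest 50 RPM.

Original rotor: r = 33.1 / 2 = 16.55 cm
RCF_original = 1.118 × 10⁻⁵ × 16.55 × (30660)² = 1.118 × 10⁻⁵ × 16.55 × 940,035,600 ≈ 173,933.8 × g
Your rotor: r = 168 mm / 2 = 84 mm = 8.4 cm
173,933.8 = 1.118 × 10⁻⁵ × 8.4 × N²
N² = 173,933.8 / (9.3912 × 10⁻⁵) = 1,852,093,449
N ≈ √1,852,093,449 ≈ 43,036.0

43050 RPM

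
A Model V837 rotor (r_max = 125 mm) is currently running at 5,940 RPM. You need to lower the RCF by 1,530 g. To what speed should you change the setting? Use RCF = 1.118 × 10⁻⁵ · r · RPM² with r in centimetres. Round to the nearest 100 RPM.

N₂ ≈ 4900 RPM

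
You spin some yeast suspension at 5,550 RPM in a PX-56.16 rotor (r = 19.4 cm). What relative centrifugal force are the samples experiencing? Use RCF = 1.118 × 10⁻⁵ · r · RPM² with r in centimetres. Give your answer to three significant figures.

RCF ≈ 6680 x g

RCF = 1.118 × 10⁻⁵ × 19.4 × (5550)² = 1.118 × 10⁻⁵ × 19.4 × 30,802,500 ≈ 6,680.8 × g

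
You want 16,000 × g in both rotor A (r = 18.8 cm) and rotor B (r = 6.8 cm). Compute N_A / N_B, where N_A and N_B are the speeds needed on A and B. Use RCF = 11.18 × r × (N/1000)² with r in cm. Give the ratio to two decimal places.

0.60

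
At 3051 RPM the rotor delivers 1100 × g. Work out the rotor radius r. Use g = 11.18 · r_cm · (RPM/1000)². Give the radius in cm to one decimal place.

1100 = 11.18 × r × (3.051)²
r = 1100 / (11.18 × 9.308601) = 1100 / 104.0702 ≈ 10.570 cm

r ≈ 10.6 cm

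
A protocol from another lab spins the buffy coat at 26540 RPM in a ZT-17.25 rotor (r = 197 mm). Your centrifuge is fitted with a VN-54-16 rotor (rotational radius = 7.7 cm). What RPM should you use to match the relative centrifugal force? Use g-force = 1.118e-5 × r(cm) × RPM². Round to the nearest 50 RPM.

42450 RPM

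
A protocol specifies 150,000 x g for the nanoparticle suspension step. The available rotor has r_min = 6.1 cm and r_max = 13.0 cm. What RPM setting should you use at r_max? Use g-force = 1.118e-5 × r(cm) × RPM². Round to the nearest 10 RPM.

Use r_max = 13.0 cm.
RCF = 1.118 × 10⁻⁵ × r × N²
150,000 = 1.118 × 10⁻⁵ × 13 × N²
N² = 150,000 / (14.534 × 10⁻⁵) = 1,032,062,749
N ≈ √1,032,062,749 ≈ 32,125.7

32130 RPM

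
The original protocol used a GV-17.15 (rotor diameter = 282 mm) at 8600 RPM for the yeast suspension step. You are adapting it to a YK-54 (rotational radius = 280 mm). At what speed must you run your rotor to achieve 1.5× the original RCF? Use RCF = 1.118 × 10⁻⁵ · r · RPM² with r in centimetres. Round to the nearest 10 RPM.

Original rotor: r = 282 mm / 2 = 141 mm = 14.1 cm
RCF = 1.118 × 10⁻⁵ × r × N²
RCF_original = 1.118 × 10⁻⁵ × 14.1 × (8600)² = 1.118 × 10⁻⁵ × 14.1 × 73,960,000 ≈ 11,658.9 × g
Target RCF = 1.5 × 11,658.9 ≈ 17,488.3 × g
Your rotor: r = 280 mm = 28.0 cm
17,488.3 = 1.118 × 10⁻⁵ × 28 × N²
N² = 17,488.3 / (31.304 × 10⁻⁵) = 55,866,024
N ≈ √55,866,024 ≈ 7,474.4

≈ 7470 RPM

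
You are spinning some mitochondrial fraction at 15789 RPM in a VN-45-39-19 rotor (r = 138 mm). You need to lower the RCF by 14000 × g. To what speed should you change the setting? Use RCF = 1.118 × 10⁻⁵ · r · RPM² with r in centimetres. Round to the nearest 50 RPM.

12600 RPM

r = 138 mm = 13.8 cm
Current RCF = 1.118 × 10⁻⁵ × 13.8 × (15789)² = 1.118 × 10⁻⁵ × 13.8 × 249,292,521 ≈ 38,461.8 × g
Target RCF = 38,461.8 − 14,000 = 24,461.8 × g
N² = 24,461.8 / (15.4284 × 10⁻⁵) = 158,550,465
N ≈ √158,550,465 ≈ 12,591.7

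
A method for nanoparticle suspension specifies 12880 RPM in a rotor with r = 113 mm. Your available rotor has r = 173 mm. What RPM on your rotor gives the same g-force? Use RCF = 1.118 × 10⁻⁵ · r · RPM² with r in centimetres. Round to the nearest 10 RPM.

≈ 10410 RPM

Original rotor: r = 113 mm = 11.3 cm
RCF = 1.118 × 10⁻⁵ × r × N²
RCF_original = 1.118 × 10⁻⁵ × 11.3 × (12880)² = 1.118 × 10⁻⁵ × 11.3 × 165,894,400 ≈ 20,958.1 × g
Your rotor: r = 173 mm = 17.3 cm
20,958.1 = 1.118 × 10⁻⁵ × 17.3 × N²
N² = 20,958.1 / (19.3414 × 10⁻⁵) = 108,358,754
N ≈ √108,358,754 ≈ 10,409.6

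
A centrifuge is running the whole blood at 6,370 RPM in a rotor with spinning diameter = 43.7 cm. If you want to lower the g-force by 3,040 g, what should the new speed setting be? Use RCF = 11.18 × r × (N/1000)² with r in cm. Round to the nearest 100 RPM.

5300 RPM

r = 43.7 / 2 = 21.85 cm
Current RCF = 11.18 × 21.85 × (6.37)² = 11.18 × 21.85 × 40.5769 ≈ 9,912.2 × g
Target RCF = 9,912.2 − 3,040 = 6,872.2 × g
(N/1000)² = 6,872.2 / 244.283 = 28.13213
N = 1000 × √28.13213 ≈ 5,304.0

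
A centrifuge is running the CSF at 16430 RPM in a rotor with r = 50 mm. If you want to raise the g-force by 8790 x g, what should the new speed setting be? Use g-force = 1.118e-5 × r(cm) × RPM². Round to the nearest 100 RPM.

r = 50 mm = 5.0 cm
Current RCF = 1.118 × 10⁻⁵ × 5 × (16430)² = 1.118 × 10⁻⁵ × 5 × 269,944,900 ≈ 15,089.9 × g
Target RCF = 15,089.9 + 8,790 = 23,879.9 × g
N² = 23,879.9 / (5.59 × 10⁻⁵) = 427,189,624
N ≈ √427,189,624 ≈ 20,668.6

20700 RPM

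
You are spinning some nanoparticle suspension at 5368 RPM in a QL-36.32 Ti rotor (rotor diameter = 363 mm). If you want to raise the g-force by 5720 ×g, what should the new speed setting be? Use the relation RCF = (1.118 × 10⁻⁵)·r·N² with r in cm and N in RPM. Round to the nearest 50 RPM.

r = 363 mm / 2 = 181.5 mm = 18.15 cm
Current RCF = 1.118 × 10⁻⁵ × 18.15 × (5368)² = 1.118 × 10⁻⁵ × 18.15 × 28,815,424 ≈ 5,847.1 × g
Target RCF = 5,847.1 + 5,720 = 11,567.1 × g
N² = 11,567.1 / (20.2917 × 10⁻⁵) = 57,004,095
N ≈ √57,004,095 ≈ 7,550.1

7550 RPM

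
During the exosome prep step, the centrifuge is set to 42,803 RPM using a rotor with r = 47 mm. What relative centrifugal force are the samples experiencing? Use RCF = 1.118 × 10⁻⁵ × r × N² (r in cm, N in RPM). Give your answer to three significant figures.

r = 47 mm = 4.7 cm
RCF = 1.118 × 10⁻⁵ × 4.7 × (42803)² = 1.118 × 10⁻⁵ × 4.7 × 1,832,096,809 ≈ 96,269.4 × g

RCF ≈ 96300 g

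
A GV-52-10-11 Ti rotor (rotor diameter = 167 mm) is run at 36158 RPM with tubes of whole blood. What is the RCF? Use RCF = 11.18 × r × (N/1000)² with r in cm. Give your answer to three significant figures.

r = 167 mm / 2 = 83.5 mm = 8.35 cm
RCF = 11.18 × r × (N/1000)²
RCF = 11.18 × 8.35 × (36.158)² = 11.18 × 8.35 × 1,307.400964 ≈ 122,049.8 × g

122000 × g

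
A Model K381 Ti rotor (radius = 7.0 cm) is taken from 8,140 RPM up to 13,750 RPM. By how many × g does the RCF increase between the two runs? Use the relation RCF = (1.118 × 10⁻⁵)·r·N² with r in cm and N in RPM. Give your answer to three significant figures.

≈ 9610 × g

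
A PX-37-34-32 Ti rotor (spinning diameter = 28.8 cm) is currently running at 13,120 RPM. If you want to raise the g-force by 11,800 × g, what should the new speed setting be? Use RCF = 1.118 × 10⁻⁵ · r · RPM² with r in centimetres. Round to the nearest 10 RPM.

≈ 15670 RPM

r = 28.8 / 2 = 14.4 cm
Current RCF = 1.118 × 10⁻⁵ × 14.4 × (13120)² = 1.118 × 10⁻⁵ × 14.4 × 172,134,400 ≈ 27,712.3 × g
Target RCF = 27,712.3 + 11,800 = 39,512.3 × g
N² = 39,512.3 / (16.0992 × 10⁻⁵) = 245,430,208
N ≈ √245,430,208 ≈ 15,666.2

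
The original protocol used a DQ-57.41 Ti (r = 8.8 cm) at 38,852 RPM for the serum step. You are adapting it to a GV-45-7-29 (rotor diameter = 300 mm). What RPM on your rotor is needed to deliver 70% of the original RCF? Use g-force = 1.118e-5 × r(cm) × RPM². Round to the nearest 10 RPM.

≈ 24900 RPM

RCF_original = 1.118 × 10⁻⁵ × 8.8 × (38852)² = 1.118 × 10⁻⁵ × 8.8 × 1,509,477,904 ≈ 148,508.5 × g
Target RCF = 0.7 × 148,508.5 ≈ 103,955.9 × g
Your rotor: r = 300 mm / 2 = 150 mm = 15 cm
103,955.9 = 1.118 × 10⁻⁵ × 15 × N²
N² = 103,955.9 / (16.77 × 10⁻⁵) = 619,892,069
N ≈ √619,892,069 ≈ 24,897.6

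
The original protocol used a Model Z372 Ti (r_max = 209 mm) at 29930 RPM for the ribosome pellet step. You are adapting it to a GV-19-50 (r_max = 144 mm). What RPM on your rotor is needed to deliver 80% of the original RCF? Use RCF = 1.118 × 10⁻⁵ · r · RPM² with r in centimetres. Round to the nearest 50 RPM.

Original rotor: r = 209 mm = 20.9 cm
RCF = 1.118 × 10⁻⁵ × r × N²
RCF_original = 1.118 × 10⁻⁵ × 20.9 × (29930)² = 1.118 × 10⁻⁵ × 20.9 × 895,804,900 ≈ 209,315.6 × g
Target RCF = 0.8 × 209,315.6 ≈ 167,452.5 × g
Your rotor: r = 144 mm = 14.4 cm
167,452.5 = 1.118 × 10⁻⁵ × 14.4 × N²
N² = 167,452.5 / (16.0992 × 10⁻⁵) = 1,040,129,323
N ≈ √1,040,129,323 ≈ 32,251.0

≈ 32250 RPM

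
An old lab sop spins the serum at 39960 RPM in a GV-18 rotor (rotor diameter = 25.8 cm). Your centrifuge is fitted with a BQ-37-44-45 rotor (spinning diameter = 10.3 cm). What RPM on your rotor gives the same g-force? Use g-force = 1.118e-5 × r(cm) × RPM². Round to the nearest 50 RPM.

63250 RPM

Original rotor: r = 25.8 / 2 = 12.9 cm
RCF_original = 1.118 × 10⁻⁵ × 12.9 × (39960)² = 1.118 × 10⁻⁵ × 12.9 × 1,596,801,600 ≈ 230,293.9 × g
Your rotor: r = 10.3 / 2 = 5.15 cm
230,293.9 = 1.118 × 10⁻⁵ × 5.15 × N²
N² = 230,293.9 / (5.7577 × 10⁻⁵) = 3,999,755,111
N ≈ √3,999,755,111 ≈ 63,243.6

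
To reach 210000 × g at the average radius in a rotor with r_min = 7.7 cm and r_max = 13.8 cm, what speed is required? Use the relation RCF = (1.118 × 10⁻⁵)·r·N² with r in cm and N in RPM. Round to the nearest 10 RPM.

≈ 41800 RPM

r_avg = (7.7 + 13.8) / 2 = 10.75 cm
210,000 = 1.118 × 10⁻⁵ × 10.75 × N²
N² = 210,000 / (12.0185 × 10⁻⁵) = 1,747,306,236
N ≈ √1,747,306,236 ≈ 41,800.8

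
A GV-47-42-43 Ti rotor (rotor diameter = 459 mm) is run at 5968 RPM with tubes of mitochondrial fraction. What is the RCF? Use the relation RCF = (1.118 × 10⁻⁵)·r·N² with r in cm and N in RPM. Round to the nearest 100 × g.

r = 459 mm / 2 = 229.5 mm = 22.95 cm
RCF = 1.118 × 10⁻⁵ × r × N²
RCF = 1.118 × 10⁻⁵ × 22.95 × (5968)² = 1.118 × 10⁻⁵ × 22.95 × 35,617,024 ≈ 9,138.7 × g

≈ 9100 × g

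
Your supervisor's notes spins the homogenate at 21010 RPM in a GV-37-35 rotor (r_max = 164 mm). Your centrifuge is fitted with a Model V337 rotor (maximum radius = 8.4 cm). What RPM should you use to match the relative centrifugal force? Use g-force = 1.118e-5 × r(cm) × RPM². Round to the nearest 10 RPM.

≈ 29360 RPM

Original rotor: r = 164 mm = 16.4 cm
RCF = 1.118 × 10⁻⁵ × r × N²
RCF_original = 1.118 × 10⁻⁵ × 16.4 × (21010)² = 1.118 × 10⁻⁵ × 16.4 × 441,420,100 ≈ 80,935.3 × g
80,935.3 = 1.118 × 10⁻⁵ × 8.4 × N²
N² = 80,935.3 / (9.3912 × 10⁻⁵) = 861,820,641
N ≈ √861,820,641 ≈ 29,356.8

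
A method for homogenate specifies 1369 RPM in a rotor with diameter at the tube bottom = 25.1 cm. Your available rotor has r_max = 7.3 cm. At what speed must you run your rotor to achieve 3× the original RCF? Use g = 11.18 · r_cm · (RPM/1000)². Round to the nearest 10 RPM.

3110 RPM

Original rotor: r = 25.1 / 2 = 12.55 cm
RCF_original = 11.18 × 12.55 × (1.369)² = 11.18 × 12.55 × 1.874161 ≈ 263 × g
Target RCF = 3 × 263 ≈ 789 × g
789 = 11.18 × 7.3 × (N/1000)²
(N/1000)² = 789 / 81.614 = 9.667459
N = 1000 × √9.667459 ≈ 3,109.3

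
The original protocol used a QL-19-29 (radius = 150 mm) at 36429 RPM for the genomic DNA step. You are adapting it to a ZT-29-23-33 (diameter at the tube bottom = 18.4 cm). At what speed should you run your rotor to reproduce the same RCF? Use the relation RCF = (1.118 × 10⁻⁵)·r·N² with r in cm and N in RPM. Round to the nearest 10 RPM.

Original rotor: r = 150 mm = 15.0 cm
RCF = 1.118 × 10⁻⁵ × r × N²
RCF_original = 1.118 × 10⁻⁵ × 15 × (36429)² = 1.118 × 10⁻⁵ × 15 × 1,327,072,041 ≈ 222,550 × g
Your rotor: r = 18.4 / 2 = 9.2 cm
222,550 = 1.118 × 10⁻⁵ × 9.2 × N²
N² = 222,550 / (10.2856 × 10⁻⁵) = 2,163,704,597
N ≈ √2,163,704,597 ≈ 46,515.6

≈ 46520 RPM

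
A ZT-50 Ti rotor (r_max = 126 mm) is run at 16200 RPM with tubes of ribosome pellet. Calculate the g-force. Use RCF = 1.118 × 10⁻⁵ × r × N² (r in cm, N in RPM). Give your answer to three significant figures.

r = 126 mm = 12.6 cm
RCF = 1.118 × 10⁻⁵ × r × N²
RCF = 1.118 × 10⁻⁵ × 12.6 × (16200)² = 1.118 × 10⁻⁵ × 12.6 × 262,440,000 ≈ 36,969.4 × g

≈ 37000 ×g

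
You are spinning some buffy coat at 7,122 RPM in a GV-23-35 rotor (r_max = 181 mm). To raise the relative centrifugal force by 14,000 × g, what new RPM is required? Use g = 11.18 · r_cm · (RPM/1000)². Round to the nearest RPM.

≈ 10950 RPM

r = 181 mm = 18.1 cm
Current RCF = 11.18 × 18.1 × (7.122)² = 11.18 × 18.1 × 50.722884 ≈ 10,264.2 × g
Target RCF = 10,264.2 + 14,000 = 24,264.2 × g
(N/1000)² = 24,264.2 / 202.358 = 119.9073
N = 1000 × √119.9073 ≈ 10,950.2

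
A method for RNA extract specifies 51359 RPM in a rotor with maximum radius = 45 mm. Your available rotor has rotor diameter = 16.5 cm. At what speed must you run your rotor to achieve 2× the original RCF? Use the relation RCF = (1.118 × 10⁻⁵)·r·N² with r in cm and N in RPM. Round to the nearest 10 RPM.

Original rotor: r = 45 mm = 4.5 cm
RCF = 1.118 × 10⁻⁵ × r × N²
RCF_original = 1.118 × 10⁻⁵ × 4.5 × (51359)² = 1.118 × 10⁻⁵ × 4.5 × 2,637,746,881 ≈ 132,705 × g
Target RCF = 2 × 132,705 ≈ 265,410 × g
Your rotor: r = 16.5 / 2 = 8.25 cm
265,410 = 1.118 × 10⁻⁵ × 8.25 × N²
N² = 265,410 / (9.2235 × 10⁻⁵) = 2,877,541,064
N ≈ √2,877,541,064 ≈ 53,642.7

≈ 53640 RPM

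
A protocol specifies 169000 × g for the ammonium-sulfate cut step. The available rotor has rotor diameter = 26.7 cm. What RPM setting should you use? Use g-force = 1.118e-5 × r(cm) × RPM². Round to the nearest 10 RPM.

r = 26.7 / 2 = 13.35 cm
RCF = 1.118 × 10⁻⁵ × r × N²
169,000 = 1.118 × 10⁻⁵ × 13.35 × N²
N² = 169,000 / (14.9253 × 10⁻⁵) = 1,132,305,548
N ≈ √1,132,305,548 ≈ 33,649.7

≈ 33650 RPM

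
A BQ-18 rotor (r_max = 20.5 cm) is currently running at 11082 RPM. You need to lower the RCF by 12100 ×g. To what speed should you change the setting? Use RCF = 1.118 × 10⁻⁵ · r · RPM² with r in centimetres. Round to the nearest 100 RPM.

N₂ ≈ 8400 RPM

Current RCF = 1.118 × 10⁻⁵ × 20.5 × (11082)² = 1.118 × 10⁻⁵ × 20.5 × 122,810,724 ≈ 28,147 × g
Target RCF = 28,147 − 12,100 = 16,047 × g
N² = 16,047 / (22.919 × 10⁻⁵) = 70,016,144
N ≈ √70,016,144 ≈ 8,367.6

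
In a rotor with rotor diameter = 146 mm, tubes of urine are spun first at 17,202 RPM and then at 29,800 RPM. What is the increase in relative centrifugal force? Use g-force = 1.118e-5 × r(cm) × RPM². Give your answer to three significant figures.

≈ 48300 ×g

r = 146 mm / 2 = 73 mm = 7.3 cm
RCF₁ = 1.118 × 10⁻⁵ × 7.3 × (17202)² = 1.118 × 10⁻⁵ × 7.3 × 295,908,804 ≈ 24,150.3 × g
RCF₂ = 1.118 × 10⁻⁵ × 7.3 × (29800)² = 1.118 × 10⁻⁵ × 7.3 × 888,040,000 ≈ 72,476.5 × g
Increase = 72,476.5 − 24,150.3 = 48,326.2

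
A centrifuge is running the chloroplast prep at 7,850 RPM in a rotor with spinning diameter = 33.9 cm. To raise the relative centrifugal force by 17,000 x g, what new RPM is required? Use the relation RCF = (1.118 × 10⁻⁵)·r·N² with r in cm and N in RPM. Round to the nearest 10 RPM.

r = 33.9 / 2 = 16.95 cm
Current RCF = 1.118 × 10⁻⁵ × 16.95 × (7850)² = 1.118 × 10⁻⁵ × 16.95 × 61,622,500 ≈ 11,677.5 × g
Target RCF = 11,677.5 + 17,000 = 28,677.5 × g
N² = 28,677.5 / (18.9501 × 10⁻⁵) = 151,331,655
N ≈ √151,331,655 ≈ 12,301.7

N₂ ≈ 12300 RPM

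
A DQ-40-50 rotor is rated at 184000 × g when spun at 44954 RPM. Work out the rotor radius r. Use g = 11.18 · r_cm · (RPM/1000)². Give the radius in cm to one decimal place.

8.1 cm

RCF = 11.18 × r × (N/1000)²
184000 = 11.18 × r × (44.954)²
r = 184000 / (11.18 × 2020.862116) = 184000 / 22593.24 ≈ 8.144 cm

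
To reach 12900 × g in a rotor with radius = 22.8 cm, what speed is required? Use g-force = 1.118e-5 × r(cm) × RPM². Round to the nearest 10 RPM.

≈ 7110 RPM

RCF = 1.118 × 10⁻⁵ × r × N²
12,900 = 1.118 × 10⁻⁵ × 22.8 × N²
N² = 12,900 / (25.4904 × 10⁻⁵) = 50,607,287
N ≈ √50,607,287 ≈ 7,113.9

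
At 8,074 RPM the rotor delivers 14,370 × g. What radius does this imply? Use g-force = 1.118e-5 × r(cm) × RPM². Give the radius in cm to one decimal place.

RCF = 1.118 × 10⁻⁵ × r × N²
14370 = 1.118 × 10⁻⁵ × r × (8074)²
r = 14370 / (1.118 × 10⁻⁵ × 65,189,476) = 14370 / 728.8183 ≈ 19.717 cm

r ≈ 19.7 cm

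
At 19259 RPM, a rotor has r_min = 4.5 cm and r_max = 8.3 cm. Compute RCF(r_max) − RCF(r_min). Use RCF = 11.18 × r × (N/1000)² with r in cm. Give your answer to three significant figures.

ΔRCF ≈ 15800 x g

RCF_max = 11.18 × 8.3 × (19.259)² = 11.18 × 8.3 × 370.909081 ≈ 34,418.1 × g
RCF_min = 11.18 × 4.5 × (19.259)² = 11.18 × 4.5 × 370.909081 ≈ 18,660.4 × g
ΔRCF = 34,418.1 − 18,660.4 = 15,757.7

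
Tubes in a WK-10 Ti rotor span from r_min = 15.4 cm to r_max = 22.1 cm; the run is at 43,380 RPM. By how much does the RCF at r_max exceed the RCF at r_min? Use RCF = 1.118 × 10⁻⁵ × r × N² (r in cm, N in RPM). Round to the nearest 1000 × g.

ΔRCF ≈ 141000 × g

RCF_max = 1.118 × 10⁻⁵ × 22.1 × (43380)² = 1.118 × 10⁻⁵ × 22.1 × 1,881,824,400 ≈ 464,957.4 × g
RCF_min = 1.118 × 10⁻⁵ × 15.4 × (43380)² = 1.118 × 10⁻⁵ × 15.4 × 1,881,824,400 ≈ 323,997.5 × g
ΔRCF = 464,957.4 − 323,997.5 = 140,959.9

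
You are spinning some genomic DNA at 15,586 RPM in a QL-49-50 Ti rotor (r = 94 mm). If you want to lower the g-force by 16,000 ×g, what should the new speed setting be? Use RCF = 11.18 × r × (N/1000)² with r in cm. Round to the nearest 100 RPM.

N₂ ≈ 9500 RPM

r = 94 mm = 9.4 cm
Current RCF = 11.18 × 9.4 × (15.586)² = 11.18 × 9.4 × 242.923396 ≈ 25,529.3 × g
Target RCF = 25,529.3 − 16,000 = 9,529.3 × g
(N/1000)² = 9,529.3 / 105.092 = 90.67579
N = 1000 × √90.67579 ≈ 9,522.4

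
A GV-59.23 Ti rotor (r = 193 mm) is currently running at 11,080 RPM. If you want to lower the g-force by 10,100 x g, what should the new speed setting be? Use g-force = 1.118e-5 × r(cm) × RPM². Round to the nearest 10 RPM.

r = 193 mm = 19.3 cm
Current RCF = 1.118 × 10⁻⁵ × 19.3 × (11080)² = 1.118 × 10⁻⁵ × 19.3 × 122,766,400 ≈ 26,489.8 × g
Target RCF = 26,489.8 − 10,100 = 16,389.8 × g
N² = 16,389.8 / (21.5774 × 10⁻⁵) = 75,958,178
N ≈ √75,958,178 ≈ 8,715.4

8720 RPM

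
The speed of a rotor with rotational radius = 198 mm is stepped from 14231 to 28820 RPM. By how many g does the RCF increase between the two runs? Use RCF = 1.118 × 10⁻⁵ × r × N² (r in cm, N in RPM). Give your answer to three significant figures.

r = 198 mm = 19.8 cm
RCF₁ = 1.118 × 10⁻⁵ × 19.8 × (14231)² = 1.118 × 10⁻⁵ × 19.8 × 202,521,361 ≈ 44,830.9 × g
RCF₂ = 1.118 × 10⁻⁵ × 19.8 × (28820)² = 1.118 × 10⁻⁵ × 19.8 × 830,592,400 ≈ 183,863.3 × g
Increase = 183,863.3 − 44,830.9 = 139,032.4

139000 g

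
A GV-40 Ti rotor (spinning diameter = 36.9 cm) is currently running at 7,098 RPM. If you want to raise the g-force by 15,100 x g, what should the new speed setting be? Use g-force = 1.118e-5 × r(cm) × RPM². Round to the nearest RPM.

r = 36.9 / 2 = 18.45 cm
Current RCF = 1.118 × 10⁻⁵ × 18.45 × (7098)² = 1.118 × 10⁻⁵ × 18.45 × 50,381,604 ≈ 10,392.3 × g
Target RCF = 10,392.3 + 15,100 = 25,492.3 × g
N² = 25,492.3 / (20.6271 × 10⁻⁵) = 123,586,447
N ≈ √123,586,447 ≈ 11,116.9

≈ 11117 RPM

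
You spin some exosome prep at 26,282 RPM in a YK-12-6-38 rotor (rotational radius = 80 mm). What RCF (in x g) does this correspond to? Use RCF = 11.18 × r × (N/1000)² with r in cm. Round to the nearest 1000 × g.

62000 x g

r = 80 mm = 8.0 cm
RCF = 11.18 × r × (N/1000)²
RCF = 11.18 × 8 × (26.282)² = 11.18 × 8 × 690.743524 ≈ 61,780.1 × g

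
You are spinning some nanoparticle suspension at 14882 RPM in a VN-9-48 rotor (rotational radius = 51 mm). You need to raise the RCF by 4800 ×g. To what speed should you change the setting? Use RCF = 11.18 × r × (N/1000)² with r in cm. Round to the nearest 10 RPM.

r = 51 mm = 5.1 cm
Current RCF = 11.18 × 5.1 × (14.882)² = 11.18 × 5.1 × 221.473924 ≈ 12,628 × g
Target RCF = 12,628 + 4,800 = 17,428 × g
(N/1000)² = 17,428 / 57.018 = 305.6579
N = 1000 × √305.6579 ≈ 17,483.1

≈ 17480 RPM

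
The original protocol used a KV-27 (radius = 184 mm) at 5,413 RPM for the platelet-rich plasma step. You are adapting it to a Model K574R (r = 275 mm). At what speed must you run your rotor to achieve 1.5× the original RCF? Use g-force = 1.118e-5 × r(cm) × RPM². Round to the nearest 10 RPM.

≈ 5420 RPM

Original rotor: r = 184 mm = 18.4 cm
RCF_original = 1.118 × 10⁻⁵ × 18.4 × (5413)² = 1.118 × 10⁻⁵ × 18.4 × 29,300,569 ≈ 6,027.5 × g
Target RCF = 1.5 × 6,027.5 ≈ 9,041.2 × g
Your rotor: r = 275 mm = 27.5 cm
9,041.2 = 1.118 × 10⁻⁵ × 27.5 × N²
N² = 9,041.2 / (30.745 × 10⁻⁵) = 29,407,058
N ≈ √29,407,058 ≈ 5,422.8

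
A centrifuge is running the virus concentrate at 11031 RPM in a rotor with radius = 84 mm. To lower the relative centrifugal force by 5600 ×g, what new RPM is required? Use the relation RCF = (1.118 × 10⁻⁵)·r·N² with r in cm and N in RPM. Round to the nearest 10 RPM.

N₂ ≈ 7880 RPM

r = 84 mm = 8.4 cm
Current RCF = 1.118 × 10⁻⁵ × 8.4 × (11031)² = 1.118 × 10⁻⁵ × 8.4 × 121,682,961 ≈ 11,427.5 × g
Target RCF = 11,427.5 − 5,600 = 5,827.5 × g
N² = 5,827.5 / (9.3912 × 10⁻⁵) = 62,052,773
N ≈ √62,052,773 ≈ 7,877.4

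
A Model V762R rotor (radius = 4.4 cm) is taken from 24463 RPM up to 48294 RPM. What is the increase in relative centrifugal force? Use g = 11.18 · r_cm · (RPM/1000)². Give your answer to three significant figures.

85300 x g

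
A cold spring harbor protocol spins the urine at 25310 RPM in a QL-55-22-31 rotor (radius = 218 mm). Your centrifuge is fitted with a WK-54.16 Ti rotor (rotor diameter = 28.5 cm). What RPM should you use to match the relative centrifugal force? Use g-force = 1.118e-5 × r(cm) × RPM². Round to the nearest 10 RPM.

≈ 31300 RPM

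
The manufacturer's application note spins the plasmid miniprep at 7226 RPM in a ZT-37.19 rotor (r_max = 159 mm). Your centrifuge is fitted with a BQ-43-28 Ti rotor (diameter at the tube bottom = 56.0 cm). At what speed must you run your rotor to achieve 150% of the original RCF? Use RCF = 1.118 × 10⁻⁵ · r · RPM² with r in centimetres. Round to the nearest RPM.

6669 RPM

Original rotor: r = 159 mm = 15.9 cm
RCF = 1.118 × 10⁻⁵ × r × N²
RCF_original = 1.118 × 10⁻⁵ × 15.9 × (7226)² = 1.118 × 10⁻⁵ × 15.9 × 52,215,076 ≈ 9,281.9 × g
Target RCF = 1.5 × 9,281.9 ≈ 13,922.8 × g
Your rotor: r = 56.0 / 2 = 28 cm
13,922.8 = 1.118 × 10⁻⁵ × 28 × N²
N² = 13,922.8 / (31.304 × 10⁻⁵) = 44,476,105
N ≈ √44,476,105 ≈ 6,669.0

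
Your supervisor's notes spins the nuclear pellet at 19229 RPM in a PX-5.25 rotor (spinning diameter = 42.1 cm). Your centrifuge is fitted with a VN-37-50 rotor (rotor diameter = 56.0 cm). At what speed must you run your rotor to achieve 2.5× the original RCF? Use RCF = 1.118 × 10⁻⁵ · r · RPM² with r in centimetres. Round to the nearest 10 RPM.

26360 RPM

Original rotor: r = 42.1 / 2 = 21.05 cm
RCF_original = 1.118 × 10⁻⁵ × 21.05 × (19229)² = 1.118 × 10⁻⁵ × 21.05 × 369,754,441 ≈ 87,017.6 × g
Target RCF = 2.5 × 87,017.6 ≈ 217,544 × g
Your rotor: r = 56.0 / 2 = 28 cm
217,544 = 1.118 × 10⁻⁵ × 28 × N²
N² = 217,544 / (31.304 × 10⁻⁵) = 694,939,944
N ≈ √694,939,944 ≈ 26,361.7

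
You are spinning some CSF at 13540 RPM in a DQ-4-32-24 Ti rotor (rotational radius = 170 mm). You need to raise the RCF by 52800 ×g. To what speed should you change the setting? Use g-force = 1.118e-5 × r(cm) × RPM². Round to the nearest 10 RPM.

N₂ ≈ 21470 RPM

r = 170 mm = 17.0 cm
Current RCF = 1.118 × 10⁻⁵ × 17 × (13540)² = 1.118 × 10⁻⁵ × 17 × 183,331,600 ≈ 34,844 × g
Target RCF = 34,844 + 52,800 = 87,644 × g
N² = 87,644 / (19.006 × 10⁻⁵) = 461,138,588
N ≈ √461,138,588 ≈ 21,474.1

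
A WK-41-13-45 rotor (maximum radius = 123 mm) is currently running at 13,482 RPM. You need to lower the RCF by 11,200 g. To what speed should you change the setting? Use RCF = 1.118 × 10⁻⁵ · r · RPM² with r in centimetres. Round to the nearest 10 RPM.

r = 123 mm = 12.3 cm
Current RCF = 1.118 × 10⁻⁵ × 12.3 × (13482)² = 1.118 × 10⁻⁵ × 12.3 × 181,764,324 ≈ 24,995.1 × g
Target RCF = 24,995.1 − 11,200 = 13,795.1 × g
N² = 13,795.1 / (13.7514 × 10⁻⁵) = 100,317,786
N ≈ √100,317,786 ≈ 10,015.9

10020 RPM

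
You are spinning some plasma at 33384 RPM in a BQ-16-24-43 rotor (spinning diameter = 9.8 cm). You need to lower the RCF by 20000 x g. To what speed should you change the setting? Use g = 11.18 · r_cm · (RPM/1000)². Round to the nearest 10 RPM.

r = 9.8 / 2 = 4.9 cm
Current RCF = 11.18 × 4.9 × (33.384)² = 11.18 × 4.9 × 1,114.491456 ≈ 61,054.1 × g
Target RCF = 61,054.1 − 20,000 = 41,054.1 × g
(N/1000)² = 41,054.1 / 54.782 = 749.4086
N = 1000 × √749.4086 ≈ 27,375.3

N₂ ≈ 27380 RPM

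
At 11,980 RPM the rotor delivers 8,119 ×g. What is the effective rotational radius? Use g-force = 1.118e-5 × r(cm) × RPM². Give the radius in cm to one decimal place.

5.1 cm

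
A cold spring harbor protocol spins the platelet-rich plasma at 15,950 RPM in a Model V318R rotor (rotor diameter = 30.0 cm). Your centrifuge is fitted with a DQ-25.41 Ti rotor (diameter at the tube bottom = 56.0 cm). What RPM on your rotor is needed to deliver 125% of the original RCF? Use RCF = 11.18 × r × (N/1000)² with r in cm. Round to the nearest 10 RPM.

Original rotor: r = 30.0 / 2 = 15 cm
RCF = 11.18 × r × (N/1000)²
RCF_original = 11.18 × 15 × (15.95)² = 11.18 × 15 × 254.4025 ≈ 42,663.3 × g
Target RCF = 1.25 × 42,663.3 ≈ 53,329.1 × g
Your rotor: r = 56.0 / 2 = 28 cm
53,329.1 = 11.18 × 28 × (N/1000)²
(N/1000)² = 53,329.1 / 313.04 = 170.3587
N = 1000 × √170.3587 ≈ 13,052.2

≈ 13050 RPM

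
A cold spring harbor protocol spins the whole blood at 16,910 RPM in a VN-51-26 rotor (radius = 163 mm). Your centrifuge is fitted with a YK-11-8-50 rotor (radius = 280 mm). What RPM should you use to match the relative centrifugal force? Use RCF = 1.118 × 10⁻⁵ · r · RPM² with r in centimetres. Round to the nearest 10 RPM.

≈ 12900 RPM

Original rotor: r = 163 mm = 16.3 cm
RCF_original = 1.118 × 10⁻⁵ × 16.3 × (16910)² = 1.118 × 10⁻⁵ × 16.3 × 285,948,100 ≈ 52,109.5 × g
Your rotor: r = 280 mm = 28.0 cm
52,109.5 = 1.118 × 10⁻⁵ × 28 × N²
N² = 52,109.5 / (31.304 × 10⁻⁵) = 166,462,752
N ≈ √166,462,752 ≈ 12,902.0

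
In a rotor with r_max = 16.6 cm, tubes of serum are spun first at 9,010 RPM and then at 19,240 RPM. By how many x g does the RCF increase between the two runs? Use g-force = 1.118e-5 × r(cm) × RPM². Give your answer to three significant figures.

≈ 53600 x g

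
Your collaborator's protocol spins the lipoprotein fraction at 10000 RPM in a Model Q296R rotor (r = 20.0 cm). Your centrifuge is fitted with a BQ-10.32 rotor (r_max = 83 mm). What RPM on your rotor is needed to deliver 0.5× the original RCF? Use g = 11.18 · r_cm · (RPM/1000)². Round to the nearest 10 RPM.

RCF = 11.18 × r × (N/1000)²
RCF_original = 11.18 × 20 × (10)² = 11.18 × 20 × 100 ≈ 22,360 × g
Target RCF = 0.5 × 22,360 ≈ 11,180 × g
Your rotor: r = 83 mm = 8.3 cm
11,180 = 11.18 × 8.3 × (N/1000)²
(N/1000)² = 11,180 / 92.794 = 120.4819
N = 1000 × √120.4819 ≈ 10,976.4

10980 RPM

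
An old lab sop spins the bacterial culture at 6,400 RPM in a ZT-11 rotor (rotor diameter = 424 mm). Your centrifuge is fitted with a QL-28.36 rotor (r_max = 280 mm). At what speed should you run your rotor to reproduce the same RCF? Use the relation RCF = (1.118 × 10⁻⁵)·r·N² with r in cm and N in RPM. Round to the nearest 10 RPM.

5570 RPM

Original rotor: r = 424 mm / 2 = 212 mm = 21.2 cm
RCF_original = 1.118 × 10⁻⁵ × 21.2 × (6400)² = 1.118 × 10⁻⁵ × 21.2 × 40,960,000 ≈ 9,708.2 × g
Your rotor: r = 280 mm = 28.0 cm
9,708.2 = 1.118 × 10⁻⁵ × 28 × N²
N² = 9,708.2 / (31.304 × 10⁻⁵) = 31,012,650
N ≈ √31,012,650 ≈ 5,568.9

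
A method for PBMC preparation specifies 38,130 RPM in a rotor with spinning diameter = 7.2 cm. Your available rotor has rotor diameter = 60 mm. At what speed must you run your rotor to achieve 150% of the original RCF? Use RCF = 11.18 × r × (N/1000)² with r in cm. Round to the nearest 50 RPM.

51150 RPM

Original rotor: r = 7.2 / 2 = 3.6 cm
RCF_original = 11.18 × 3.6 × (38.13)² = 11.18 × 3.6 × 1,453.8969 ≈ 58,516.4 × g
Target RCF = 1.5 × 58,516.4 ≈ 87,774.6 × g
Your rotor: r = 60 mm / 2 = 30 mm = 3 cm
87,774.6 = 11.18 × 3 × (N/1000)²
(N/1000)² = 87,774.6 / 33.54 = 2617.013
N = 1000 × √2617.013 ≈ 51,156.7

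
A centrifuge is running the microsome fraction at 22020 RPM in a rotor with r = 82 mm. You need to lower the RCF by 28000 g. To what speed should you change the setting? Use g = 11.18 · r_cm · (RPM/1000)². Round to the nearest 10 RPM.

r = 82 mm = 8.2 cm
Current RCF = 11.18 × 8.2 × (22.02)² = 11.18 × 8.2 × 484.8804 ≈ 44,451.9 × g
Target RCF = 44,451.9 − 28,000 = 16,451.9 × g
(N/1000)² = 16,451.9 / 91.676 = 179.457
N = 1000 × √179.457 ≈ 13,396.2

N₂ ≈ 13400 RPM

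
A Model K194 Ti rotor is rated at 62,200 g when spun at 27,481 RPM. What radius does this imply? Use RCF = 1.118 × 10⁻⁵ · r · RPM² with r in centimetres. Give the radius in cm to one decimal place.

RCF = 1.118 × 10⁻⁵ × r × N²
62200 = 1.118 × 10⁻⁵ × r × (27481)²
r = 62200 / (1.118 × 10⁻⁵ × 755,205,361) = 62200 / 8443.196 ≈ 7.367 cm

r ≈ 7.4 cm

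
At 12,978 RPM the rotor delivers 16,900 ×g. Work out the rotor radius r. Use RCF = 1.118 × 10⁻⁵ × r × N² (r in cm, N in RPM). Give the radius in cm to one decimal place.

16900 = 1.118 × 10⁻⁵ × r × (12978)²
r = 16900 / (1.118 × 10⁻⁵ × 168,428,484) = 16900 / 1883.03 ≈ 8.975 cm

r ≈ 9.0 cm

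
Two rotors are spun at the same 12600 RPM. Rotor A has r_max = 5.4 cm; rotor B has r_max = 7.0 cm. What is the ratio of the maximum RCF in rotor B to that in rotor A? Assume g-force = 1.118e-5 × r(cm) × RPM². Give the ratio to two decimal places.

1.30

At fixed N, RCF ∝ r, so RCF_B/RCF_A = r_B/r_A = 7.0 / 5.4 = 1.2963.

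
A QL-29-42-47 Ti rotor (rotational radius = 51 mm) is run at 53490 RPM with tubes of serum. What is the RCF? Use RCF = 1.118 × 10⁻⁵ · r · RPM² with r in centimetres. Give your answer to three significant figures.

RCF ≈ 163000 g

r = 51 mm = 5.1 cm
RCF = 1.118 × 10⁻⁵ × 5.1 × (53490)² = 1.118 × 10⁻⁵ × 5.1 × 2,861,180,100 ≈ 163,138.8 × g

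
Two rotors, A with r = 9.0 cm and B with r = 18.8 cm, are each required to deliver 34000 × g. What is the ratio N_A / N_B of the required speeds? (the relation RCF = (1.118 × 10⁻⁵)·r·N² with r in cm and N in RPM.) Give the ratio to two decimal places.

At fixed RCF, N ∝ 1/√r, so N_A/N_B = √(r_B/r_A) = √(18.8/9.0) = √2.088889 = 1.4453.

1.45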